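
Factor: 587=587^1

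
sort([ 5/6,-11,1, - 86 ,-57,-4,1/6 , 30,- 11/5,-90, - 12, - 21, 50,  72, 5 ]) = [-90, - 86, - 57, - 21, - 12, - 11, - 4 , - 11/5 , 1/6 , 5/6 , 1, 5 , 30,50,  72 ] 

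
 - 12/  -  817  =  12/817 = 0.01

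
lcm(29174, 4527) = 262566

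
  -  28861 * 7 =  - 202027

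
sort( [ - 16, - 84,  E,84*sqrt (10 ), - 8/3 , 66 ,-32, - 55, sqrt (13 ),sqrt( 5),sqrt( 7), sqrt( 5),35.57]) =[ - 84, - 55, - 32, - 16, - 8/3 , sqrt ( 5 ),sqrt(5 ),  sqrt (7),  E , sqrt(13 ),35.57, 66,84*sqrt(10) ] 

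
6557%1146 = 827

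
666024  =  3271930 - 2605906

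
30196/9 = 30196/9  =  3355.11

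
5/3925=1/785 = 0.00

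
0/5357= 0 = 0.00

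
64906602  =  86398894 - 21492292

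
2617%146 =135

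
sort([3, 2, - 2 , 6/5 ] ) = [ - 2,6/5,2 , 3] 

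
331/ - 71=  - 5 + 24/71 = - 4.66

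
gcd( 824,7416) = 824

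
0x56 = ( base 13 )68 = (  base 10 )86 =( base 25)3b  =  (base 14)62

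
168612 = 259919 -91307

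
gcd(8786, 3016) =2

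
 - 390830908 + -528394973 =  - 919225881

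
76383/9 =8487 =8487.00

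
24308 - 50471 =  - 26163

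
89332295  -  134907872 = -45575577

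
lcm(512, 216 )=13824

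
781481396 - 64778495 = 716702901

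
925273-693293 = 231980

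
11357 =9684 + 1673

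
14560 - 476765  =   - 462205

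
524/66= 262/33 = 7.94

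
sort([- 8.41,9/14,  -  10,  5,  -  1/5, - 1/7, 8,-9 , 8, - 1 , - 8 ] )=[ - 10, - 9, - 8.41, - 8, - 1, - 1/5, - 1/7, 9/14,5 , 8,8 ] 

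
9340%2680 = 1300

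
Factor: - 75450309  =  - 3^1*11^1*2286373^1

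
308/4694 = 154/2347 = 0.07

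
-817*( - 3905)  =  3190385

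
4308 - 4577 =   -  269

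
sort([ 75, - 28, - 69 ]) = [ - 69, - 28, 75]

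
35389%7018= 299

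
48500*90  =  4365000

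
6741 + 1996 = 8737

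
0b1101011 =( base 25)47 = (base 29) 3K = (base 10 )107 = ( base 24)4B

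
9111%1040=791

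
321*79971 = 25670691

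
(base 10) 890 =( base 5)12030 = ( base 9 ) 1188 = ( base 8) 1572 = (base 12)622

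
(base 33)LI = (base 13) 429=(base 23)17L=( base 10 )711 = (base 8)1307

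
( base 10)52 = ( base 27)1p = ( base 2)110100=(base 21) 2A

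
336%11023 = 336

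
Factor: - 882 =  - 2^1*3^2*7^2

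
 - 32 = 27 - 59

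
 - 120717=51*(-2367)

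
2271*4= 9084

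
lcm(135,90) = 270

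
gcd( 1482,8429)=1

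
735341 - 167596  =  567745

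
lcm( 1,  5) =5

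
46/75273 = 46/75273 = 0.00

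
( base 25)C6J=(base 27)AE1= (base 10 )7669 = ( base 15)2414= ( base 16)1DF5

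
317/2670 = 317/2670 = 0.12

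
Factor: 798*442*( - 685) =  - 2^2*3^1 * 5^1*7^1 * 13^1*17^1 * 19^1*137^1 = - 241610460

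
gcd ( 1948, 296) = 4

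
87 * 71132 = 6188484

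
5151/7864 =5151/7864 =0.66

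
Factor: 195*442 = 86190 = 2^1*3^1*5^1*13^2*17^1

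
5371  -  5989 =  - 618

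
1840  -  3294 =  - 1454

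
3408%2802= 606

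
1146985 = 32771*35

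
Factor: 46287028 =2^2 *11571757^1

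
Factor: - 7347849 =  - 3^1 * 241^1*10163^1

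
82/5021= 82/5021 = 0.02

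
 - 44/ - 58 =22/29 = 0.76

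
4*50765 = 203060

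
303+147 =450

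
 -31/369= - 31/369 = - 0.08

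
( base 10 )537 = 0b1000011001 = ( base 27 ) JO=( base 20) 16H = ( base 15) 25c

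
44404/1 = 44404 = 44404.00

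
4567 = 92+4475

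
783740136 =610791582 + 172948554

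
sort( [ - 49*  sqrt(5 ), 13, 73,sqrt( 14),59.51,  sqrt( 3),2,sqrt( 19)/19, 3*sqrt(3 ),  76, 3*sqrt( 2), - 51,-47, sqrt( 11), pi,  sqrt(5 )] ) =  [ - 49*sqrt( 5 ),  -  51, - 47,sqrt( 19) /19,  sqrt( 3 ),2 , sqrt(5), pi, sqrt(11),  sqrt( 14 ),3*sqrt( 2), 3*sqrt ( 3), 13,  59.51,  73,76]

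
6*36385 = 218310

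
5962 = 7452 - 1490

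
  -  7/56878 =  - 7/56878 =-0.00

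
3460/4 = 865 = 865.00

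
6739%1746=1501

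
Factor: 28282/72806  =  59^( - 1 )*79^1*179^1 * 617^( -1) = 14141/36403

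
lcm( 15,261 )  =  1305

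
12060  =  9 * 1340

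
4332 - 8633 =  - 4301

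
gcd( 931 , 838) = 1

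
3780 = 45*84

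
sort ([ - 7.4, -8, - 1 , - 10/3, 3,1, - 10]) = [-10,-8,- 7.4 ,-10/3, - 1, 1, 3]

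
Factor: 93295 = 5^1*47^1*397^1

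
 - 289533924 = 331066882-620600806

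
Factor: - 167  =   - 167^1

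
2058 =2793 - 735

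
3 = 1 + 2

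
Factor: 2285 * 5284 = 12073940 = 2^2*5^1*457^1*1321^1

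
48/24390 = 8/4065=0.00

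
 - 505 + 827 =322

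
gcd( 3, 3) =3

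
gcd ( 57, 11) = 1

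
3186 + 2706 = 5892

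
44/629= 44/629 = 0.07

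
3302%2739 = 563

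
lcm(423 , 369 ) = 17343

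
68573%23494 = 21585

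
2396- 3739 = - 1343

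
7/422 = 7/422 = 0.02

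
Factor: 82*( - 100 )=  -  8200  =  - 2^3*5^2*41^1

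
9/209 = 9/209 = 0.04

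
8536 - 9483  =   - 947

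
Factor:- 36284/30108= - 3^(  -  1 ) * 13^ ( - 1)*47^1  =  - 47/39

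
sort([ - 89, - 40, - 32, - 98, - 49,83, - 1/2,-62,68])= [ - 98, - 89, - 62,-49,  -  40, - 32, -1/2,68, 83] 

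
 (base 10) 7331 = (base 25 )bi6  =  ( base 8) 16243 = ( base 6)53535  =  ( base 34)6BL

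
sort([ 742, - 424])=[ - 424,742] 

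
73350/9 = 8150 = 8150.00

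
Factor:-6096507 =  - 3^1 * 1069^1 * 1901^1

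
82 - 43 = 39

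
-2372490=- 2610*909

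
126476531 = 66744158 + 59732373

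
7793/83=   7793/83=93.89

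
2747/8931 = 2747/8931 = 0.31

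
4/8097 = 4/8097 = 0.00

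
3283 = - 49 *(- 67)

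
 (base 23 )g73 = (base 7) 34104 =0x21B4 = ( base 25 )DK3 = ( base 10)8628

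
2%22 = 2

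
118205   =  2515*47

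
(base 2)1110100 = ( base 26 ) 4c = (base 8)164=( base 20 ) 5G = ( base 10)116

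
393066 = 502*783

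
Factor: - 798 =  - 2^1*3^1*7^1*19^1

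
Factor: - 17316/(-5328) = 13/4 = 2^( - 2)*13^1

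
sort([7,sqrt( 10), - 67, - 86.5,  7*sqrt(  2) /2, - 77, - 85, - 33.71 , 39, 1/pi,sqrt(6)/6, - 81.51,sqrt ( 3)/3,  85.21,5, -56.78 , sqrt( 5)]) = [ - 86.5, - 85 , - 81.51,- 77, - 67, - 56.78, - 33.71,1/pi, sqrt ( 6 ) /6, sqrt(3 )/3, sqrt(5 ),sqrt( 10), 7*sqrt( 2) /2,5,  7,39, 85.21]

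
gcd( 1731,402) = 3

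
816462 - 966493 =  - 150031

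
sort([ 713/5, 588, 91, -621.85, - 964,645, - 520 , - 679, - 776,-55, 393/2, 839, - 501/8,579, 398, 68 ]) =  [ - 964,  -  776,  -  679, - 621.85,  -  520, - 501/8,-55, 68,91,  713/5 , 393/2, 398, 579, 588, 645, 839 ]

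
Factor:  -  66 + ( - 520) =-2^1 *293^1 = -  586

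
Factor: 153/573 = 51/191 =3^1*17^1*191^( - 1)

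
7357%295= 277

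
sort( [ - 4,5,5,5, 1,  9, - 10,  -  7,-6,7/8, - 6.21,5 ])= [-10, - 7, - 6.21, - 6, - 4, 7/8,1 , 5,5,5 , 5,9 ] 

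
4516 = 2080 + 2436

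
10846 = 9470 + 1376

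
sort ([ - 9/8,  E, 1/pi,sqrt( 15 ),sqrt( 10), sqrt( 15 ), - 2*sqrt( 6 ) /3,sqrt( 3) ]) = [ - 2*sqrt( 6 ) /3,-9/8,1/pi,sqrt(3),E,sqrt( 10 ), sqrt(15 ),  sqrt( 15 ) ] 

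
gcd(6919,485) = 1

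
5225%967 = 390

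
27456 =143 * 192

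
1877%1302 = 575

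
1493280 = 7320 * 204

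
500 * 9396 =4698000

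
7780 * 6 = 46680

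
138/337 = 138/337 = 0.41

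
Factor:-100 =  - 2^2*5^2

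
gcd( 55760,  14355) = 5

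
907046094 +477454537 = 1384500631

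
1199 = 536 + 663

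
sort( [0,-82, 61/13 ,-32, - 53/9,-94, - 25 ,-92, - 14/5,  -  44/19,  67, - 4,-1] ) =[ - 94,-92 , - 82, - 32, - 25,-53/9, - 4,-14/5, -44/19, - 1,0, 61/13, 67]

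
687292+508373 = 1195665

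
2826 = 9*314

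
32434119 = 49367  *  657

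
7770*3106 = 24133620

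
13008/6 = 2168 = 2168.00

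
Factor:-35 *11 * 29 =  - 5^1*7^1*11^1*29^1  =  - 11165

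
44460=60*741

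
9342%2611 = 1509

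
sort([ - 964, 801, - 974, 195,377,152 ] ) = [ - 974,-964, 152,195,377, 801] 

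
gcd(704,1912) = 8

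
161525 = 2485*65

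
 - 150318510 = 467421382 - 617739892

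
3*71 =213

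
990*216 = 213840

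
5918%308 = 66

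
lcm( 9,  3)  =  9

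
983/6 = 983/6=163.83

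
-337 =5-342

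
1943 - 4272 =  - 2329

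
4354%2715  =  1639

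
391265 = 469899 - 78634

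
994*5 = 4970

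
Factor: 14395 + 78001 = 2^2 * 23099^1 = 92396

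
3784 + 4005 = 7789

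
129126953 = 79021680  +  50105273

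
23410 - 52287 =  - 28877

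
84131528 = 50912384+33219144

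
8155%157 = 148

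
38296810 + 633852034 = 672148844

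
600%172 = 84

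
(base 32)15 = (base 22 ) 1f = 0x25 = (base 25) 1C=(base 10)37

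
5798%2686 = 426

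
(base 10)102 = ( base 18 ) 5c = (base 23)4A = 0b1100110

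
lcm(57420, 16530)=1090980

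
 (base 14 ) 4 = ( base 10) 4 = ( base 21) 4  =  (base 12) 4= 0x4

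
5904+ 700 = 6604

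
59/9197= 59/9197 = 0.01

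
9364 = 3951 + 5413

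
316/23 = 13 + 17/23  =  13.74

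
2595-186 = 2409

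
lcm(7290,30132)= 451980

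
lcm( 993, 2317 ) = 6951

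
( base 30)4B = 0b10000011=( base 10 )131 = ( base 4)2003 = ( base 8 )203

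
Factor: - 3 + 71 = 2^2*17^1 = 68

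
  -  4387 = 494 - 4881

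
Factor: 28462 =2^1*7^1 * 19^1*107^1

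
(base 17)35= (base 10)56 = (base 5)211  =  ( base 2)111000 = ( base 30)1q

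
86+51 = 137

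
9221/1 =9221 = 9221.00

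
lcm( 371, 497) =26341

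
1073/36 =1073/36 = 29.81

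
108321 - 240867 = -132546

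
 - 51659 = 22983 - 74642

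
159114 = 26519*6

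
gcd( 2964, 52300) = 4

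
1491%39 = 9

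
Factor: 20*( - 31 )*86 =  - 53320 =- 2^3*5^1*31^1*43^1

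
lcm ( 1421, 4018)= 116522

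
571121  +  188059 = 759180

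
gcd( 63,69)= 3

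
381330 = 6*63555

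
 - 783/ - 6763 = 783/6763 = 0.12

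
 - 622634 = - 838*743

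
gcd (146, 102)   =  2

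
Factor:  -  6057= - 3^2 * 673^1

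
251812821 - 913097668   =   - 661284847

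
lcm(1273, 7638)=7638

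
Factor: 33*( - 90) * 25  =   - 2^1*3^3* 5^3 * 11^1 = -74250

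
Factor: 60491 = 241^1 * 251^1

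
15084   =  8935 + 6149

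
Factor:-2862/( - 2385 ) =6/5 = 2^1 * 3^1 * 5^( - 1)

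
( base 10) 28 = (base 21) 17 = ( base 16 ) 1c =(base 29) s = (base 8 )34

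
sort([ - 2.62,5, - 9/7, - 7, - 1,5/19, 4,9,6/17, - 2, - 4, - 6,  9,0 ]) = [ - 7,-6,  -  4,-2.62, - 2, - 9/7, - 1,0, 5/19, 6/17,4,  5, 9, 9 ]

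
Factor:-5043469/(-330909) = 3^( - 1 )*73^( - 1 )*173^1 *1511^ ( - 1)*29153^1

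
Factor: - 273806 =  - 2^1 *13^1*10531^1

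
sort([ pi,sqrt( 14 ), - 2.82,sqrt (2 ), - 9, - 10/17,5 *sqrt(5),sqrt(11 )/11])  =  [ - 9, - 2.82, - 10/17,sqrt( 11)/11,sqrt( 2), pi,sqrt( 14),5*sqrt( 5)]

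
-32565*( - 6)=195390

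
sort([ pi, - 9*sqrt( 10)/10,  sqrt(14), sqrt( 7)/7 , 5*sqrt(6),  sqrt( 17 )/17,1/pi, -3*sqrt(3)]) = [ - 3*sqrt( 3 ), - 9*sqrt( 10) /10, sqrt( 17 ) /17,1/pi,sqrt( 7 )/7,pi,sqrt( 14),5*sqrt( 6 ) ]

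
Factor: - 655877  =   - 17^1*41^1*941^1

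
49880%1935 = 1505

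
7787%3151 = 1485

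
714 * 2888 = 2062032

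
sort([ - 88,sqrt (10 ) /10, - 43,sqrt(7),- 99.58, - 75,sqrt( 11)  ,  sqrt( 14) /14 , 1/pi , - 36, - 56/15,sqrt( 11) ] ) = [- 99.58, - 88, - 75, - 43,-36,  -  56/15,sqrt(14 ) /14,sqrt( 10 )/10,1/pi,sqrt(7 ),  sqrt( 11), sqrt (11) ] 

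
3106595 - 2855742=250853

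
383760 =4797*80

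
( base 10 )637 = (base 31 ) kh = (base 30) L7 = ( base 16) 27d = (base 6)2541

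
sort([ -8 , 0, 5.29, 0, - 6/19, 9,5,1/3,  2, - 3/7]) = [  -  8, - 3/7, - 6/19, 0,0,1/3, 2, 5, 5.29,  9]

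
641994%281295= 79404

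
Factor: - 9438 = -2^1*3^1* 11^2*13^1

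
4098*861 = 3528378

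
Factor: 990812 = 2^2*19^1*13037^1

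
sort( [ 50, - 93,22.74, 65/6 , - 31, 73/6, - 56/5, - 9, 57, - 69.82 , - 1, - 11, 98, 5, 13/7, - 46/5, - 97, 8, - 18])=[-97, - 93, - 69.82,-31, - 18,  -  56/5, - 11, - 46/5 , - 9, - 1, 13/7 , 5, 8, 65/6, 73/6,  22.74, 50,57, 98 ] 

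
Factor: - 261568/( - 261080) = 536/535 = 2^3*5^(  -  1) * 67^1 * 107^(-1 )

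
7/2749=7/2749 = 0.00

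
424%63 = 46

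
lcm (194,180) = 17460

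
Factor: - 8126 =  - 2^1*17^1*239^1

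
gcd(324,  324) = 324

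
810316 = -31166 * (-26)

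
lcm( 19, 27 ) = 513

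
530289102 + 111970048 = 642259150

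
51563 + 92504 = 144067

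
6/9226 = 3/4613 = 0.00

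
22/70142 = 11/35071 = 0.00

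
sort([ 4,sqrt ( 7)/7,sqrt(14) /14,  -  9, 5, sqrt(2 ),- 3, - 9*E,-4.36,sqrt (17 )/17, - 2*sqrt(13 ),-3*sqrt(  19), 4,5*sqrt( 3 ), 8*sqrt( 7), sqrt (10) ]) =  [- 9*E, - 3*sqrt(19), - 9,-2 * sqrt (13),-4.36, - 3,sqrt( 17)/17,sqrt(14 ) /14, sqrt ( 7)/7,  sqrt (2),  sqrt(10), 4,4, 5, 5*sqrt(3 ), 8*sqrt(7)] 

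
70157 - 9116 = 61041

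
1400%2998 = 1400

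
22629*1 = 22629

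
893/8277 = 893/8277 =0.11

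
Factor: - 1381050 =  - 2^1 *3^4*5^2* 11^1 * 31^1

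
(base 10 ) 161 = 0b10100001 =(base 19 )89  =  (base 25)6B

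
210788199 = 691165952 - 480377753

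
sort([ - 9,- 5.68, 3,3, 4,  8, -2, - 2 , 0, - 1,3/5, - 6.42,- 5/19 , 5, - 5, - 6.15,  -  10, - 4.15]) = [ - 10, - 9, - 6.42 , - 6.15, - 5.68, - 5, -4.15, - 2, - 2, - 1, - 5/19,0,3/5, 3, 3,  4, 5, 8]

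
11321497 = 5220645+6100852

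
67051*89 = 5967539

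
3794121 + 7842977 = 11637098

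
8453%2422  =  1187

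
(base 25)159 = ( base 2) 1011110111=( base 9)1033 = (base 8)1367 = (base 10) 759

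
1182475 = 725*1631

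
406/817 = 406/817 = 0.50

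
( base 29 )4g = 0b10000100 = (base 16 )84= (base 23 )5H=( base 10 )132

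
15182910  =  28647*530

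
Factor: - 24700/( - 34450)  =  2^1*19^1*53^( - 1) = 38/53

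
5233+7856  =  13089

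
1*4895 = 4895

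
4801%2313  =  175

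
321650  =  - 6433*(-50 )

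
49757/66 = 753 + 59/66= 753.89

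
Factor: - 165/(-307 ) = 3^1*5^1*11^1*307^( - 1)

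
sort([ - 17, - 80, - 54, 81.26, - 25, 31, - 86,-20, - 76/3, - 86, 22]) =[ - 86,  -  86, - 80, - 54, - 76/3, - 25,-20, - 17,22, 31,  81.26 ]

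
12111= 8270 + 3841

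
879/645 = 1 + 78/215 = 1.36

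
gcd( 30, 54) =6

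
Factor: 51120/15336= 2^1 *3^ ( - 1)*5^1= 10/3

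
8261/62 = 133 + 15/62 = 133.24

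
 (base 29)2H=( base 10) 75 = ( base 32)2B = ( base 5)300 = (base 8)113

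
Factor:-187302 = -2^1*3^1*19^1*31^1*53^1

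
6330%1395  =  750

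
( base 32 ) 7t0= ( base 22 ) GG0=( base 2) 1111110100000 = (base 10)8096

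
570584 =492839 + 77745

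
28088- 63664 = - 35576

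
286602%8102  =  3032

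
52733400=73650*716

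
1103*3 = 3309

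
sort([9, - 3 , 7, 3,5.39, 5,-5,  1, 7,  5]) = [ - 5, - 3, 1, 3, 5, 5,  5.39, 7, 7,  9 ] 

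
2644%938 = 768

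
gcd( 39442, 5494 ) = 82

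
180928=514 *352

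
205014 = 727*282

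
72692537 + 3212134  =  75904671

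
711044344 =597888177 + 113156167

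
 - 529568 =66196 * ( - 8 )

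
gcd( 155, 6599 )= 1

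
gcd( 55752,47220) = 12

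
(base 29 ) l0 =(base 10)609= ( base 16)261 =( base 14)317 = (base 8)1141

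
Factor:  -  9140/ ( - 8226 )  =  10/9 =2^1*3^( - 2) * 5^1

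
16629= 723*23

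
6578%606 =518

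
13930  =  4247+9683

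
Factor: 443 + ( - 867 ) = -424  =  - 2^3*53^1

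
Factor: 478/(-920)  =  - 239/460 = - 2^ ( - 2)* 5^( - 1)*23^( - 1)*239^1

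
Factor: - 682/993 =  - 2^1 * 3^( - 1 )*11^1*31^1*331^ ( - 1 )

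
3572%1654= 264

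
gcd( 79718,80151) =1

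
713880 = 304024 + 409856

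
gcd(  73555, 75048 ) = 1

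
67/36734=67/36734= 0.00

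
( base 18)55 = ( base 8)137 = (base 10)95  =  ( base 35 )2P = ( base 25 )3k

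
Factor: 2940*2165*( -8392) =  - 53415919200= -  2^5 * 3^1*5^2*7^2*433^1*1049^1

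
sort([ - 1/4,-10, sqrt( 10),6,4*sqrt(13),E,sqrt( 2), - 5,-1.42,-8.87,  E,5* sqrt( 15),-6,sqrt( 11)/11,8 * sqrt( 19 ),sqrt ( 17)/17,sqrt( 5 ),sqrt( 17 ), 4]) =[ - 10,-8.87  , - 6 ,-5,-1.42, - 1/4, sqrt( 17)/17,sqrt(11)/11,sqrt( 2),  sqrt(5), E , E,sqrt( 10),4,sqrt( 17 ) , 6,4*sqrt (13),5*sqrt ( 15), 8*sqrt( 19)]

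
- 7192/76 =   -  1798/19 = -  94.63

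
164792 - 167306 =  - 2514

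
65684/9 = 65684/9 = 7298.22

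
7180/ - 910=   -8 + 10/91 =-7.89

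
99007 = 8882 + 90125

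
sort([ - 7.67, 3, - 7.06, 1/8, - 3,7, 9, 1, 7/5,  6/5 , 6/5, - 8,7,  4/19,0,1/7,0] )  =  [  -  8,  -  7.67, - 7.06, - 3, 0,0,1/8,1/7, 4/19,1 , 6/5, 6/5,  7/5, 3,  7, 7,9 ]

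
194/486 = 97/243 = 0.40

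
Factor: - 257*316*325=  - 2^2 * 5^2* 13^1*79^1 *257^1 = - 26393900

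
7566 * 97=733902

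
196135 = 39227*5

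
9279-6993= 2286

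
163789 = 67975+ 95814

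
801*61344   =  49136544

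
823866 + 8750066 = 9573932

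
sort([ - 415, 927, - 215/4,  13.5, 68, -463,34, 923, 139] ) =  [ - 463, - 415, - 215/4,  13.5, 34, 68, 139, 923,927] 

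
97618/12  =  48809/6 = 8134.83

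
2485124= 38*65398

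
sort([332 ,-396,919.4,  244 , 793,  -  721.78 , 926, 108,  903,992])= [ - 721.78, - 396,108, 244 , 332,793, 903,  919.4 , 926 , 992]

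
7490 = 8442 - 952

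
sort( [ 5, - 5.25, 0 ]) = [ - 5.25,0,5] 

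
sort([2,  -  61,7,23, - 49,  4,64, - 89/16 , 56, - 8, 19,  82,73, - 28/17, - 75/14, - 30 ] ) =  [ - 61, - 49, - 30,-8, - 89/16,  -  75/14, - 28/17, 2,4,7,19, 23,56, 64,73,  82] 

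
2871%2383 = 488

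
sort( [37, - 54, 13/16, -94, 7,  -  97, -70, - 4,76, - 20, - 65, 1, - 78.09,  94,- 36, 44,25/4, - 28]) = [ - 97, - 94, - 78.09 , - 70, - 65, - 54, - 36, - 28 ,- 20, - 4,13/16, 1, 25/4, 7, 37, 44, 76,94 ] 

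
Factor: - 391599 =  - 3^2*13^1*3347^1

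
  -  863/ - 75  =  863/75 = 11.51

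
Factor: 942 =2^1*3^1*157^1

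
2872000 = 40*71800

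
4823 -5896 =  - 1073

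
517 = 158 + 359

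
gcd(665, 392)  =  7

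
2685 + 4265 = 6950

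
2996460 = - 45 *( -66588)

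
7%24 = 7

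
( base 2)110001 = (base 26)1N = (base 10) 49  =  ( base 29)1k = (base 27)1M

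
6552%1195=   577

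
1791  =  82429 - 80638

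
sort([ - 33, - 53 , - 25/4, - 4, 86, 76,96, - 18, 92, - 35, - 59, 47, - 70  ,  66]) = [ - 70, - 59, - 53, - 35, - 33, - 18, - 25/4, - 4,47, 66, 76, 86,  92,96] 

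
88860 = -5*( - 17772)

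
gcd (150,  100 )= 50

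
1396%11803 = 1396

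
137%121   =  16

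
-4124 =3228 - 7352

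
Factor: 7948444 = 2^2*7^1*283873^1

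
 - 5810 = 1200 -7010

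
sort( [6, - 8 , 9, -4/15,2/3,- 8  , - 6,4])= [-8,-8, - 6, - 4/15, 2/3,  4, 6,9] 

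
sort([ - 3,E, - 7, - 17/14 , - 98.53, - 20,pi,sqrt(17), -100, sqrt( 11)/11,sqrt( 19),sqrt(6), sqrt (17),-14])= [ -100, - 98.53, - 20, - 14, - 7,-3 , - 17/14, sqrt( 11)/11,sqrt(6 ), E,pi,sqrt(17),sqrt(17) , sqrt(19)] 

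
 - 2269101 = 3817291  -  6086392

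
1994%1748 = 246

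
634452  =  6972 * 91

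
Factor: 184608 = 2^5*3^2 * 641^1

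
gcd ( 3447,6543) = 9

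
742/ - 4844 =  - 53/346 = -  0.15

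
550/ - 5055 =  - 110/1011 = - 0.11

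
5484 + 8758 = 14242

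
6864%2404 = 2056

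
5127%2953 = 2174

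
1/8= 1/8 = 0.12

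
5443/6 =907+1/6=907.17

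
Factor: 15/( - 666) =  - 5/222  =  - 2^( - 1)*3^( - 1) * 5^1*37^( - 1)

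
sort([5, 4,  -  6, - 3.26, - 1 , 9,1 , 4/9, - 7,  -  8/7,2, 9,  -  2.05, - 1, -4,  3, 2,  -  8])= [ - 8, - 7 , - 6, - 4, - 3.26,-2.05, - 8/7,-1, - 1,4/9, 1, 2 , 2,3, 4, 5,  9, 9 ] 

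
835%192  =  67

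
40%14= 12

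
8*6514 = 52112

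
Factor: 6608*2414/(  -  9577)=  -  2^5*7^1*17^1*59^1 * 61^ ( -1)*71^1 * 157^( - 1 ) = - 15951712/9577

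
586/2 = 293=293.00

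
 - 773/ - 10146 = 773/10146= 0.08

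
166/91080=83/45540 = 0.00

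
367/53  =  367/53 = 6.92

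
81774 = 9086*9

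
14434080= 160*90213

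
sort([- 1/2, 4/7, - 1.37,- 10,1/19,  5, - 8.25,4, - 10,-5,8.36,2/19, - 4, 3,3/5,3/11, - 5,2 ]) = [ - 10,-10, -8.25,  -  5,-5 , - 4, - 1.37, - 1/2,1/19,2/19, 3/11, 4/7, 3/5,2,3,4 , 5,  8.36 ] 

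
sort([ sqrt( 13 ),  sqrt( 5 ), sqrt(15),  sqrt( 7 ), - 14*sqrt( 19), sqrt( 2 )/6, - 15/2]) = [ - 14*sqrt ( 19 ), - 15/2, sqrt( 2 )/6  ,  sqrt( 5),sqrt( 7),sqrt( 13 ), sqrt( 15)] 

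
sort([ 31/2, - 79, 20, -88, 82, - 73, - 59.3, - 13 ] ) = [ - 88 , - 79, - 73, - 59.3, - 13, 31/2, 20,82]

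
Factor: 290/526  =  145/263 = 5^1* 29^1*263^( - 1)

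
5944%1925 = 169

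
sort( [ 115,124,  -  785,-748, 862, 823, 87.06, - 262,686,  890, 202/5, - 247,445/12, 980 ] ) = [-785,-748 ,-262, - 247, 445/12  ,  202/5,87.06, 115, 124,686,823, 862, 890,980 ] 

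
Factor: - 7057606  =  -2^1* 3528803^1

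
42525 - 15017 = 27508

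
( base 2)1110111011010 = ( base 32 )7EQ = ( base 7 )31165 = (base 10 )7642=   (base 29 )92f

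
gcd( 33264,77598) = 54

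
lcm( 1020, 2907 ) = 58140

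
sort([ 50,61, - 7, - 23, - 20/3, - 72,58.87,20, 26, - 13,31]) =[ - 72, - 23, - 13, - 7, - 20/3,20, 26,31,50 , 58.87,  61 ] 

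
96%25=21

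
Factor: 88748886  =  2^1*3^1*19^1*541^1 * 1439^1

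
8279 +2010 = 10289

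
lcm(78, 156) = 156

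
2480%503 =468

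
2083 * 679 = 1414357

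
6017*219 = 1317723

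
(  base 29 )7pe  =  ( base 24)BC2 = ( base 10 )6626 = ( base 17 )15FD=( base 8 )14742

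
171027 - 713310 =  - 542283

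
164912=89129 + 75783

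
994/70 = 71/5  =  14.20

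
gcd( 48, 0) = 48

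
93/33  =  31/11 = 2.82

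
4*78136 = 312544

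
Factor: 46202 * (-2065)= -2^1* 5^1*7^1*13^1 * 59^1* 1777^1 = - 95407130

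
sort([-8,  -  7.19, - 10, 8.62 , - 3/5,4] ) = [ - 10 ,-8, -7.19 , - 3/5,  4, 8.62]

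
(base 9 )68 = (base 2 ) 111110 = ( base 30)22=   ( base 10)62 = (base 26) 2a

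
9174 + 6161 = 15335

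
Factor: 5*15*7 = 525 = 3^1*5^2*7^1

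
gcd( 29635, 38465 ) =5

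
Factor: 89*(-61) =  - 61^1*89^1 = -5429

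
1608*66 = 106128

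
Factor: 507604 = 2^2 * 19^1 * 6679^1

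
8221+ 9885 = 18106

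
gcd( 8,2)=2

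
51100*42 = 2146200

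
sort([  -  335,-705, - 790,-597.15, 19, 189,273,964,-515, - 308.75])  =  [-790,- 705, - 597.15, - 515, - 335 ,-308.75, 19 , 189,273,  964 ] 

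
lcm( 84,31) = 2604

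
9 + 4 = 13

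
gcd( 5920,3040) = 160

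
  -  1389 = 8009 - 9398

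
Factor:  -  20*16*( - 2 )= 2^7*5^1 = 640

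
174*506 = 88044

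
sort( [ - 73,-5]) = [ - 73, - 5 ] 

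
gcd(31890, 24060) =30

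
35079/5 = 7015 + 4/5=   7015.80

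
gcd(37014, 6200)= 62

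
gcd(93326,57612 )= 2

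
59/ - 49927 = -1+49868/49927 = - 0.00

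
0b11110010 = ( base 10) 242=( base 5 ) 1432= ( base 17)e4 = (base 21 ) BB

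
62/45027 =62/45027 = 0.00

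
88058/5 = 88058/5 = 17611.60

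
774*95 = 73530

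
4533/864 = 1511/288 = 5.25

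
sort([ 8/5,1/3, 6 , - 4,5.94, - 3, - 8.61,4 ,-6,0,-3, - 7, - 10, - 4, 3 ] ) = [- 10,-8.61, - 7 , - 6, - 4, - 4,-3, - 3,0, 1/3 , 8/5, 3,  4, 5.94, 6]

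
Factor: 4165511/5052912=2^( - 4 )*3^( - 1)*7^1*105269^(-1)*595073^1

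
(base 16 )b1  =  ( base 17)a7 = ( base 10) 177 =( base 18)9F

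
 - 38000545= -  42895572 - -4895027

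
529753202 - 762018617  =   - 232265415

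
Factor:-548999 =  - 11^1 * 29^1*1721^1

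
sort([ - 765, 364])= [-765, 364]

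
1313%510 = 293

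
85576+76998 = 162574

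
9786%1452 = 1074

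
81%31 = 19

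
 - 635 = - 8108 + 7473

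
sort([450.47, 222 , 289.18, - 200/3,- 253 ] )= [-253, - 200/3  ,  222,  289.18, 450.47] 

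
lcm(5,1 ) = 5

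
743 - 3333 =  - 2590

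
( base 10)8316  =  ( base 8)20174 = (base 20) 10fg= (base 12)4990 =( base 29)9pm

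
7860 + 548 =8408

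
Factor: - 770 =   -  2^1*5^1*7^1*11^1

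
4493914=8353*538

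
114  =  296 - 182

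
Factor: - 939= -3^1*313^1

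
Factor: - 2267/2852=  - 2^( - 2)*23^( - 1)*31^( - 1)*2267^1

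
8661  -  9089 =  - 428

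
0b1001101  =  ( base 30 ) 2h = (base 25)32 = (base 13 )5c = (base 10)77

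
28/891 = 28/891  =  0.03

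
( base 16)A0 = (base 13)C4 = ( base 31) 55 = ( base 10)160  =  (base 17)97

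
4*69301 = 277204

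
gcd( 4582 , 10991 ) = 29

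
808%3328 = 808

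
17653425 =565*31245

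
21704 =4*5426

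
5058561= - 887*( - 5703) 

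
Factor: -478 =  - 2^1*239^1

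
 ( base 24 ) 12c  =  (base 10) 636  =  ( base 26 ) oc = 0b1001111100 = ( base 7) 1566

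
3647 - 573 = 3074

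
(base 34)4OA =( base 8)12512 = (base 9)7425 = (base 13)2633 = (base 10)5450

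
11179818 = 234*47777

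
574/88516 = 287/44258 = 0.01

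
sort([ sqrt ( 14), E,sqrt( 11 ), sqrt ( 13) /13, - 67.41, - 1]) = [-67.41, - 1,sqrt( 13)/13, E,sqrt(11),  sqrt(14)]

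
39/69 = 13/23 =0.57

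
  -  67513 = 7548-75061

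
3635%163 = 49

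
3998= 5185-1187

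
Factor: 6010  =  2^1*5^1*601^1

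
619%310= 309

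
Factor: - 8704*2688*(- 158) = 3696623616 = 2^17*3^1*7^1*17^1*79^1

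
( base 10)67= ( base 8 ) 103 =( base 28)2B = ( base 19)3a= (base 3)2111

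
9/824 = 9/824 = 0.01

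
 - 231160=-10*23116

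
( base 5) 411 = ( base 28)3m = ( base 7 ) 211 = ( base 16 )6A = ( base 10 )106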